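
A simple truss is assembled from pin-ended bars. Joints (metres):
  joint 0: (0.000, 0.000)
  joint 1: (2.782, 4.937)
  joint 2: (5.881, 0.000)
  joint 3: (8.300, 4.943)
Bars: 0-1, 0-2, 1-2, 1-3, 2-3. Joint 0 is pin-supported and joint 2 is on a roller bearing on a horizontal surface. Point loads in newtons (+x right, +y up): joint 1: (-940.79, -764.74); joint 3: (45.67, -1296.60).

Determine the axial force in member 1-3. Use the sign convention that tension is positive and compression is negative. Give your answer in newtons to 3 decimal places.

N=4 nodes, M=5 members, R=3 reactions → 2N=8, M+R=8
member 0 (0-1): L=5.6669, (cx,cy)=(0.4909,0.8712)
member 1 (0-2): L=5.8810, (cx,cy)=(1.0000,0.0000)
member 2 (1-2): L=5.8290, (cx,cy)=(0.5316,-0.8470)
member 3 (1-3): L=5.5180, (cx,cy)=(1.0000,0.0011)
member 4 (2-3): L=5.5032, (cx,cy)=(0.4396,0.8982)
solve A·x = −loads:
  F[0-1] = -712.8634 N (compression)
  F[0-2] = -545.1590 N (compression)
  F[1-2] = -168.7806 N (compression)
  F[1-3] = +680.5613 N (tension)
  F[2-3] = -1444.3606 N (compression)
  Rx@0 = +895.1200 N
  Ry@0 = +621.0487 N
  Ry@2 = +1440.2913 N

680.561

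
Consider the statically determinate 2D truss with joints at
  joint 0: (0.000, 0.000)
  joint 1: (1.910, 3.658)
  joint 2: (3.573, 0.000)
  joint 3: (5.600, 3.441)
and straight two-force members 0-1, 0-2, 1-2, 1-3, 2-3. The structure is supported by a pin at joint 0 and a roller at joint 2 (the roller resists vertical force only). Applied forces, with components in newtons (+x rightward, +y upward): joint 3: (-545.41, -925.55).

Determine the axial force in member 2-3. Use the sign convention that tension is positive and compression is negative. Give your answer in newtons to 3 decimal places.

-1074.212

N=4 nodes, M=5 members, R=3 reactions → 2N=8, M+R=8
member 0 (0-1): L=4.1266, (cx,cy)=(0.4628,0.8864)
member 1 (0-2): L=3.5730, (cx,cy)=(1.0000,0.0000)
member 2 (1-2): L=4.0183, (cx,cy)=(0.4139,-0.9103)
member 3 (1-3): L=3.6964, (cx,cy)=(0.9983,-0.0587)
member 4 (2-3): L=3.9936, (cx,cy)=(0.5076,0.8616)
solve A·x = −loads:
  F[0-1] = -0.2103 N (compression)
  F[0-2] = -545.3127 N (compression)
  F[1-2] = +0.2168 N (tension)
  F[1-3] = -0.1874 N (compression)
  F[2-3] = -1074.2119 N (compression)
  Rx@0 = +545.4100 N
  Ry@0 = +0.1864 N
  Ry@2 = +925.3636 N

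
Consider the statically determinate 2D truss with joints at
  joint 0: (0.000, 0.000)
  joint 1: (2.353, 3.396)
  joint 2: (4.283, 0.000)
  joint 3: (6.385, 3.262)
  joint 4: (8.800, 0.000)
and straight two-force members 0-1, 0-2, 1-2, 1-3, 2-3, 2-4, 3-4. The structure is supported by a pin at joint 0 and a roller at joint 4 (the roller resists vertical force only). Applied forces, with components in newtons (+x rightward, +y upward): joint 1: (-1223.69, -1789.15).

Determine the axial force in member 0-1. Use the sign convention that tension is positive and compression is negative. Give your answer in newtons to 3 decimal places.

N=5 nodes, M=7 members, R=3 reactions → 2N=10, M+R=10
member 0 (0-1): L=4.1315, (cx,cy)=(0.5695,0.8220)
member 1 (0-2): L=4.2830, (cx,cy)=(1.0000,0.0000)
member 2 (1-2): L=3.9061, (cx,cy)=(0.4941,-0.8694)
member 3 (1-3): L=4.0342, (cx,cy)=(0.9994,-0.0332)
member 4 (2-3): L=3.8806, (cx,cy)=(0.5417,0.8406)
member 5 (2-4): L=4.5170, (cx,cy)=(1.0000,0.0000)
member 6 (3-4): L=4.0587, (cx,cy)=(0.5950,-0.8037)
solve A·x = −loads:
  F[0-1] = -2169.1539 N (compression)
  F[0-2] = +11.6965 N (tension)
  F[1-2] = -6.7674 N (compression)
  F[1-3] = -8.3574 N (compression)
  F[2-3] = +6.9994 N (tension)
  F[2-4] = +4.5614 N (tension)
  F[3-4] = -7.6660 N (compression)
  Rx@0 = +1223.6900 N
  Ry@0 = +1782.9888 N
  Ry@4 = +6.1612 N

-2169.154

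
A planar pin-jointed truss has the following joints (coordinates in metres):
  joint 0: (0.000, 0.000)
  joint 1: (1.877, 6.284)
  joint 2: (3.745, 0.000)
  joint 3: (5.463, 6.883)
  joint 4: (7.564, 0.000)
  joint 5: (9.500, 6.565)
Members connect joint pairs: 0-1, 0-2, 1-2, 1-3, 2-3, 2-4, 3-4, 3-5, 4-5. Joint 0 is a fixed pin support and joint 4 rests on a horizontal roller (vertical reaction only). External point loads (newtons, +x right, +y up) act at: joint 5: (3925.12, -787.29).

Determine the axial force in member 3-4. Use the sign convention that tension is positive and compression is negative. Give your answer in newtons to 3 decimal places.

-4107.197

N=6 nodes, M=9 members, R=3 reactions → 2N=12, M+R=12
member 0 (0-1): L=6.5583, (cx,cy)=(0.2862,0.9582)
member 1 (0-2): L=3.7450, (cx,cy)=(1.0000,0.0000)
member 2 (1-2): L=6.5558, (cx,cy)=(0.2849,-0.9585)
member 3 (1-3): L=3.6357, (cx,cy)=(0.9863,0.1648)
member 4 (2-3): L=7.0942, (cx,cy)=(0.2422,0.9702)
member 5 (2-4): L=3.8190, (cx,cy)=(1.0000,0.0000)
member 6 (3-4): L=7.1965, (cx,cy)=(0.2919,-0.9564)
member 7 (3-5): L=4.0495, (cx,cy)=(0.9969,-0.0785)
member 8 (4-5): L=6.8445, (cx,cy)=(0.2829,0.9592)
solve A·x = −loads:
  F[0-1] = +3765.7462 N (tension)
  F[0-2] = +2847.3612 N (tension)
  F[1-2] = -3407.2717 N (compression)
  F[1-3] = +2077.0103 N (tension)
  F[2-3] = +3366.2247 N (tension)
  F[2-4] = +1061.2921 N (tension)
  F[3-4] = -4107.1967 N (compression)
  F[3-5] = +4075.4960 N (tension)
  F[4-5] = -487.1425 N (compression)
  Rx@0 = -3925.1200 N
  Ry@0 = -3608.2240 N
  Ry@4 = +4395.5140 N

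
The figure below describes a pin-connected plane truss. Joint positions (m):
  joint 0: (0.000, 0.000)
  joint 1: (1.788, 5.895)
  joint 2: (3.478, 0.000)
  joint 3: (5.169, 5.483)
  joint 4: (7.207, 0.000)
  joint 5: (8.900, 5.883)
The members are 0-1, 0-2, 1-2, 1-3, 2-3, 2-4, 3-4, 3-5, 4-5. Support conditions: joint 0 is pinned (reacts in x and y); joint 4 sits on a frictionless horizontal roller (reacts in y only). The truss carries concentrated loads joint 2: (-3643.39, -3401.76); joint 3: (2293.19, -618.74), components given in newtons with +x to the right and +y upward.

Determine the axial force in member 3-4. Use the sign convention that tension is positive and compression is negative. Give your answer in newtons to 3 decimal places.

N=6 nodes, M=9 members, R=3 reactions → 2N=12, M+R=12
member 0 (0-1): L=6.1602, (cx,cy)=(0.2903,0.9570)
member 1 (0-2): L=3.4780, (cx,cy)=(1.0000,0.0000)
member 2 (1-2): L=6.1325, (cx,cy)=(0.2756,-0.9613)
member 3 (1-3): L=3.4060, (cx,cy)=(0.9927,-0.1210)
member 4 (2-3): L=5.7378, (cx,cy)=(0.2947,0.9556)
member 5 (2-4): L=3.7290, (cx,cy)=(1.0000,0.0000)
member 6 (3-4): L=5.8495, (cx,cy)=(0.3484,-0.9373)
member 7 (3-5): L=3.7524, (cx,cy)=(0.9943,0.1066)
member 8 (4-5): L=6.1218, (cx,cy)=(0.2766,0.9610)
solve A·x = −loads:
  F[0-1] = -199.0207 N (compression)
  F[0-2] = -1292.4341 N (compression)
  F[1-2] = +212.8846 N (tension)
  F[1-3] = -117.2944 N (compression)
  F[2-3] = +3345.7132 N (tension)
  F[2-4] = +1423.6068 N (tension)
  F[3-4] = -4086.0637 N (compression)
  F[3-5] = -0.0000 N (compression)
  F[4-5] = +0.0000 N (tension)
  Rx@0 = +1350.2000 N
  Ry@0 = +190.4529 N
  Ry@4 = +3830.0471 N

-4086.064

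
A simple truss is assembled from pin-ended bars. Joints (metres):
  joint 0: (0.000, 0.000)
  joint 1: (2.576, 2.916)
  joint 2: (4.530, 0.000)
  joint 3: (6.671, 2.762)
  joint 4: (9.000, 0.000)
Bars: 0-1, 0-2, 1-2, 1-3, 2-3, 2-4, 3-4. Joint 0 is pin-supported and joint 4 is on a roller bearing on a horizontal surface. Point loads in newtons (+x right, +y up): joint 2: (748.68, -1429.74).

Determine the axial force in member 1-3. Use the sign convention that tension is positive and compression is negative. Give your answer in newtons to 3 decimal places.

-1132.464

N=5 nodes, M=7 members, R=3 reactions → 2N=10, M+R=10
member 0 (0-1): L=3.8909, (cx,cy)=(0.6621,0.7494)
member 1 (0-2): L=4.5300, (cx,cy)=(1.0000,0.0000)
member 2 (1-2): L=3.5102, (cx,cy)=(0.5567,-0.8307)
member 3 (1-3): L=4.0979, (cx,cy)=(0.9993,-0.0376)
member 4 (2-3): L=3.4946, (cx,cy)=(0.6127,0.7904)
member 5 (2-4): L=4.4700, (cx,cy)=(1.0000,0.0000)
member 6 (3-4): L=3.6129, (cx,cy)=(0.6446,-0.7645)
solve A·x = −loads:
  F[0-1] = -947.5033 N (compression)
  F[0-2] = +1375.9874 N (tension)
  F[1-2] = +906.0220 N (tension)
  F[1-3] = -1132.4635 N (compression)
  F[2-3] = +856.6777 N (tension)
  F[2-4] = +606.8182 N (tension)
  F[3-4] = -941.3310 N (compression)
  Rx@0 = -748.6800 N
  Ry@0 = +710.1042 N
  Ry@4 = +719.6358 N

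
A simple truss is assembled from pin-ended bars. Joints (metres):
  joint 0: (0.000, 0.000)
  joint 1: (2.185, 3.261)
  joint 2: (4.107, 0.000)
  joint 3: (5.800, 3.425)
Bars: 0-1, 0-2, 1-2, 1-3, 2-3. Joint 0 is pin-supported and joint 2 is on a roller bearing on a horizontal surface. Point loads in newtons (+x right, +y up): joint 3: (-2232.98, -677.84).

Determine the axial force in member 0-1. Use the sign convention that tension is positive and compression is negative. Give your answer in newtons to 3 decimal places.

N=4 nodes, M=5 members, R=3 reactions → 2N=8, M+R=8
member 0 (0-1): L=3.9253, (cx,cy)=(0.5566,0.8308)
member 1 (0-2): L=4.1070, (cx,cy)=(1.0000,0.0000)
member 2 (1-2): L=3.7853, (cx,cy)=(0.5078,-0.8615)
member 3 (1-3): L=3.6187, (cx,cy)=(0.9990,0.0453)
member 4 (2-3): L=3.8206, (cx,cy)=(0.4431,0.8965)
solve A·x = −loads:
  F[0-1] = -1905.2011 N (compression)
  F[0-2] = -1172.4713 N (compression)
  F[1-2] = +1734.9725 N (tension)
  F[1-3] = -1943.4532 N (compression)
  F[2-3] = -657.8801 N (compression)
  Rx@0 = +2232.9800 N
  Ry@0 = +1582.7547 N
  Ry@2 = -904.9147 N

-1905.201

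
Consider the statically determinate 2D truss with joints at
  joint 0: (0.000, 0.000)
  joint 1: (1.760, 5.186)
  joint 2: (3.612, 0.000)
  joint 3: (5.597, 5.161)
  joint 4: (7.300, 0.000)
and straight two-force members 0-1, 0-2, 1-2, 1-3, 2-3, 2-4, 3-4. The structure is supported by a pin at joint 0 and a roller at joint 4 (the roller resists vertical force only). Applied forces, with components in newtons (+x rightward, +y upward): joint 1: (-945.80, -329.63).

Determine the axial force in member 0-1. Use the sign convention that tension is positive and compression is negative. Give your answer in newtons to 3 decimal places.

N=5 nodes, M=7 members, R=3 reactions → 2N=10, M+R=10
member 0 (0-1): L=5.4765, (cx,cy)=(0.3214,0.9470)
member 1 (0-2): L=3.6120, (cx,cy)=(1.0000,0.0000)
member 2 (1-2): L=5.5068, (cx,cy)=(0.3363,-0.9418)
member 3 (1-3): L=3.8371, (cx,cy)=(1.0000,-0.0065)
member 4 (2-3): L=5.5296, (cx,cy)=(0.3590,0.9333)
member 5 (2-4): L=3.6880, (cx,cy)=(1.0000,0.0000)
member 6 (3-4): L=5.4347, (cx,cy)=(0.3134,-0.9496)
solve A·x = −loads:
  F[0-1] = -973.7171 N (compression)
  F[0-2] = -632.8742 N (compression)
  F[1-2] = +626.1563 N (tension)
  F[1-3] = +422.2984 N (tension)
  F[2-3] = -631.7947 N (compression)
  F[2-4] = -195.4884 N (compression)
  F[3-4] = +623.8542 N (tension)
  Rx@0 = +945.8000 N
  Ry@0 = +922.0642 N
  Ry@4 = -592.4342 N

-973.717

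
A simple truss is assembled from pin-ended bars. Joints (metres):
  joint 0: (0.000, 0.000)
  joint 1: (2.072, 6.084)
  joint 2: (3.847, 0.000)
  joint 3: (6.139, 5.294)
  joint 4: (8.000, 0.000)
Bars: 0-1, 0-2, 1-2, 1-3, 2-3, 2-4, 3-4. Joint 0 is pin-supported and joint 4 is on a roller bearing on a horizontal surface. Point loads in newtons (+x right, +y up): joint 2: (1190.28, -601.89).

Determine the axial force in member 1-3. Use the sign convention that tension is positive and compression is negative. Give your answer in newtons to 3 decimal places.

N=5 nodes, M=7 members, R=3 reactions → 2N=10, M+R=10
member 0 (0-1): L=6.4271, (cx,cy)=(0.3224,0.9466)
member 1 (0-2): L=3.8470, (cx,cy)=(1.0000,0.0000)
member 2 (1-2): L=6.3376, (cx,cy)=(0.2801,-0.9600)
member 3 (1-3): L=4.1430, (cx,cy)=(0.9817,-0.1907)
member 4 (2-3): L=5.7689, (cx,cy)=(0.3973,0.9177)
member 5 (2-4): L=4.1530, (cx,cy)=(1.0000,0.0000)
member 6 (3-4): L=5.6116, (cx,cy)=(0.3316,-0.9434)
solve A·x = −loads:
  F[0-1] = -330.0792 N (compression)
  F[0-2] = +1296.6918 N (tension)
  F[1-2] = +367.8613 N (tension)
  F[1-3] = -213.3543 N (compression)
  F[2-3] = +271.0632 N (tension)
  F[2-4] = +101.7447 N (tension)
  F[3-4] = -306.7962 N (compression)
  Rx@0 = -1190.2800 N
  Ry@0 = +312.4561 N
  Ry@4 = +289.4339 N

-213.354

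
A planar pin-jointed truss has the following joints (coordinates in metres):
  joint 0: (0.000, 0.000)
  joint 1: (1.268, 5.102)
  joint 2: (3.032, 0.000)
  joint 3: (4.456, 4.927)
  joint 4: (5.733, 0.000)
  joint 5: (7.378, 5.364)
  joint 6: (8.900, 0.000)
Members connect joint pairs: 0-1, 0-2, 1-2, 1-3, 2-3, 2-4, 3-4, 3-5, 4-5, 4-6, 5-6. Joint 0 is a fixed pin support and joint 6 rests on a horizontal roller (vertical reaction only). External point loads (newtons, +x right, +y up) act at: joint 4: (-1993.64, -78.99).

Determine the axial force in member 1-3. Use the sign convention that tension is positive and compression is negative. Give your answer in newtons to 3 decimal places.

-17.053

N=7 nodes, M=11 members, R=3 reactions → 2N=14, M+R=14
member 0 (0-1): L=5.2572, (cx,cy)=(0.2412,0.9705)
member 1 (0-2): L=3.0320, (cx,cy)=(1.0000,0.0000)
member 2 (1-2): L=5.3983, (cx,cy)=(0.3268,-0.9451)
member 3 (1-3): L=3.1928, (cx,cy)=(0.9985,-0.0548)
member 4 (2-3): L=5.1287, (cx,cy)=(0.2777,0.9607)
member 5 (2-4): L=2.7010, (cx,cy)=(1.0000,0.0000)
member 6 (3-4): L=5.0898, (cx,cy)=(0.2509,-0.9680)
member 7 (3-5): L=2.9545, (cx,cy)=(0.9890,0.1479)
member 8 (4-5): L=5.6106, (cx,cy)=(0.2932,0.9561)
member 9 (4-6): L=3.1670, (cx,cy)=(1.0000,0.0000)
member 10 (5-6): L=5.5757, (cx,cy)=(0.2730,-0.9620)
solve A·x = −loads:
  F[0-1] = -28.9631 N (compression)
  F[0-2] = -1986.6543 N (compression)
  F[1-2] = +30.7296 N (tension)
  F[1-3] = -17.0527 N (compression)
  F[2-3] = -30.2314 N (compression)
  F[2-4] = -1968.2190 N (compression)
  F[3-4] = +24.1723 N (tension)
  F[3-5] = -31.8359 N (compression)
  F[4-5] = +58.1462 N (tension)
  F[4-6] = +14.4374 N (tension)
  F[5-6] = -52.8906 N (compression)
  Rx@0 = +1993.6400 N
  Ry@0 = +28.1080 N
  Ry@6 = +50.8820 N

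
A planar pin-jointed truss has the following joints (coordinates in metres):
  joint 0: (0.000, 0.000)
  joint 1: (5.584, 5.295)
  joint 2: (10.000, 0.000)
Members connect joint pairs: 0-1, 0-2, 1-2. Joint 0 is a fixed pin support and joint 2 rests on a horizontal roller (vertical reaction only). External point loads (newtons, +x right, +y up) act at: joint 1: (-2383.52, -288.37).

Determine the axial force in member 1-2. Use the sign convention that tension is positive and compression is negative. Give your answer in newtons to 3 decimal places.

N=3 nodes, M=3 members, R=3 reactions → 2N=6, M+R=6
member 0 (0-1): L=7.6953, (cx,cy)=(0.7256,0.6881)
member 1 (0-2): L=10.0000, (cx,cy)=(1.0000,0.0000)
member 2 (1-2): L=6.8948, (cx,cy)=(0.6405,-0.7680)
solve A·x = −loads:
  F[0-1] = -2019.2688 N (compression)
  F[0-2] = -918.2678 N (compression)
  F[1-2] = +1433.7094 N (tension)
  Rx@0 = +2383.5200 N
  Ry@0 = +1389.4180 N
  Ry@2 = -1101.0480 N

1433.709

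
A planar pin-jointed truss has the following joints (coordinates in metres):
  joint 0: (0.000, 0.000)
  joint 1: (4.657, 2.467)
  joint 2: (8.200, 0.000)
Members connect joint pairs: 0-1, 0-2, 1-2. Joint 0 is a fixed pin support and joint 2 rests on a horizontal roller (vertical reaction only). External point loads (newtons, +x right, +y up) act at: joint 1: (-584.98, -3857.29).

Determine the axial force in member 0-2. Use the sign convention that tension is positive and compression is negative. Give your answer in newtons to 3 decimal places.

2893.376

N=3 nodes, M=3 members, R=3 reactions → 2N=6, M+R=6
member 0 (0-1): L=5.2701, (cx,cy)=(0.8837,0.4681)
member 1 (0-2): L=8.2000, (cx,cy)=(1.0000,0.0000)
member 2 (1-2): L=4.3173, (cx,cy)=(0.8207,-0.5714)
solve A·x = −loads:
  F[0-1] = -3936.2706 N (compression)
  F[0-2] = +2893.3760 N (tension)
  F[1-2] = -3525.6914 N (compression)
  Rx@0 = +584.9800 N
  Ry@0 = +1842.6249 N
  Ry@2 = +2014.6651 N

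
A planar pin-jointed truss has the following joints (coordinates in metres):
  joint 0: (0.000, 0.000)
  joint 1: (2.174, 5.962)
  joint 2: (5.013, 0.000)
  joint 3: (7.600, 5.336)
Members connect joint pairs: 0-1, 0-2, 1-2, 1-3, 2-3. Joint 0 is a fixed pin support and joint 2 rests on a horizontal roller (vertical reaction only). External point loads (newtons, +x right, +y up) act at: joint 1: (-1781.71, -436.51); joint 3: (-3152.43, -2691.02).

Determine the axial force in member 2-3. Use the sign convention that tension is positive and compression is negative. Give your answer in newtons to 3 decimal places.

-3214.968

N=4 nodes, M=5 members, R=3 reactions → 2N=8, M+R=8
member 0 (0-1): L=6.3460, (cx,cy)=(0.3426,0.9395)
member 1 (0-2): L=5.0130, (cx,cy)=(1.0000,0.0000)
member 2 (1-2): L=6.6034, (cx,cy)=(0.4299,-0.9029)
member 3 (1-3): L=5.4620, (cx,cy)=(0.9934,-0.1146)
member 4 (2-3): L=5.9300, (cx,cy)=(0.4363,0.8998)
solve A·x = −loads:
  F[0-1] = -4612.1170 N (compression)
  F[0-2] = -3354.1302 N (compression)
  F[1-2] = +4539.3480 N (tension)
  F[1-3] = -1761.4985 N (compression)
  F[2-3] = -3214.9679 N (compression)
  Rx@0 = +4934.1400 N
  Ry@0 = +4333.0350 N
  Ry@2 = -1205.5050 N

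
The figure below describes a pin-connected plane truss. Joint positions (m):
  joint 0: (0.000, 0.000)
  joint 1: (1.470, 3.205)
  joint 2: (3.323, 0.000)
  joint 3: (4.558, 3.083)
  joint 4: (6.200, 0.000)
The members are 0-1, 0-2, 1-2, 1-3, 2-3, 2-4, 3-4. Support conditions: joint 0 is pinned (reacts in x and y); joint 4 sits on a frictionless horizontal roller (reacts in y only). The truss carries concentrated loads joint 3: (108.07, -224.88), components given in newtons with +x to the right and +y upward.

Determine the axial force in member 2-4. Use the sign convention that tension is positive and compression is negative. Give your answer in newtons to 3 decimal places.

116.672

N=5 nodes, M=7 members, R=3 reactions → 2N=10, M+R=10
member 0 (0-1): L=3.5260, (cx,cy)=(0.4169,0.9090)
member 1 (0-2): L=3.3230, (cx,cy)=(1.0000,0.0000)
member 2 (1-2): L=3.7021, (cx,cy)=(0.5005,-0.8657)
member 3 (1-3): L=3.0904, (cx,cy)=(0.9992,-0.0395)
member 4 (2-3): L=3.3212, (cx,cy)=(0.3719,0.9283)
member 5 (2-4): L=2.8770, (cx,cy)=(1.0000,0.0000)
member 6 (3-4): L=3.4930, (cx,cy)=(0.4701,-0.8826)
solve A·x = −loads:
  F[0-1] = -6.4010 N (compression)
  F[0-2] = +110.7386 N (tension)
  F[1-2] = +7.0024 N (tension)
  F[1-3] = -6.1783 N (compression)
  F[2-3] = -6.5305 N (compression)
  F[2-4] = +116.6719 N (tension)
  F[3-4] = -248.1942 N (compression)
  Rx@0 = -108.0700 N
  Ry@0 = +5.8183 N
  Ry@4 = +219.0617 N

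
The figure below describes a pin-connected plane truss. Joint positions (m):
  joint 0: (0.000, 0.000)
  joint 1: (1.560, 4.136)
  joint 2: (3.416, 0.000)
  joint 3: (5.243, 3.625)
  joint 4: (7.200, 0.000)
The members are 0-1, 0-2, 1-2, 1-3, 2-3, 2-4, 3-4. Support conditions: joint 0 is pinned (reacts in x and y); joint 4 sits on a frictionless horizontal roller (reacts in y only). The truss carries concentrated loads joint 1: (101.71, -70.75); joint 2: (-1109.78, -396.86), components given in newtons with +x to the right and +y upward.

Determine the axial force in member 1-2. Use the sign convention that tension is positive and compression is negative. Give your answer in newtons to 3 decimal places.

N=5 nodes, M=7 members, R=3 reactions → 2N=10, M+R=10
member 0 (0-1): L=4.4204, (cx,cy)=(0.3529,0.9357)
member 1 (0-2): L=3.4160, (cx,cy)=(1.0000,0.0000)
member 2 (1-2): L=4.5333, (cx,cy)=(0.4094,-0.9124)
member 3 (1-3): L=3.7183, (cx,cy)=(0.9905,-0.1374)
member 4 (2-3): L=4.0594, (cx,cy)=(0.4501,0.8930)
member 5 (2-4): L=3.7840, (cx,cy)=(1.0000,0.0000)
member 6 (3-4): L=4.1195, (cx,cy)=(0.4751,-0.8800)
solve A·x = −loads:
  F[0-1] = -219.7021 N (compression)
  F[0-2] = -930.5354 N (compression)
  F[1-2] = +186.6474 N (tension)
  F[1-3] = -258.1090 N (compression)
  F[2-3] = +253.7221 N (tension)
  F[2-4] = +141.4676 N (tension)
  F[3-4] = -297.7920 N (compression)
  Rx@0 = +1008.0700 N
  Ry@0 = +205.5661 N
  Ry@4 = +262.0439 N

186.647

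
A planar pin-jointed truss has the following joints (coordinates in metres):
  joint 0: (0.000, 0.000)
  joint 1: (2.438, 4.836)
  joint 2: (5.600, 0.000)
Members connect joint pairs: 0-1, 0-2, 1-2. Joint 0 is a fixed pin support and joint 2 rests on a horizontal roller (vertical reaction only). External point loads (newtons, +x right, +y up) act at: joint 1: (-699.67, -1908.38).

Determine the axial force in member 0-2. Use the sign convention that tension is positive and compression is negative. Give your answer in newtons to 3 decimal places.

N=3 nodes, M=3 members, R=3 reactions → 2N=6, M+R=6
member 0 (0-1): L=5.4158, (cx,cy)=(0.4502,0.8929)
member 1 (0-2): L=5.6000, (cx,cy)=(1.0000,0.0000)
member 2 (1-2): L=5.7780, (cx,cy)=(0.5472,-0.8370)
solve A·x = −loads:
  F[0-1] = -1883.3947 N (compression)
  F[0-2] = +148.1693 N (tension)
  F[1-2] = -270.7528 N (compression)
  Rx@0 = +699.6700 N
  Ry@0 = +1681.7682 N
  Ry@2 = +226.6118 N

148.169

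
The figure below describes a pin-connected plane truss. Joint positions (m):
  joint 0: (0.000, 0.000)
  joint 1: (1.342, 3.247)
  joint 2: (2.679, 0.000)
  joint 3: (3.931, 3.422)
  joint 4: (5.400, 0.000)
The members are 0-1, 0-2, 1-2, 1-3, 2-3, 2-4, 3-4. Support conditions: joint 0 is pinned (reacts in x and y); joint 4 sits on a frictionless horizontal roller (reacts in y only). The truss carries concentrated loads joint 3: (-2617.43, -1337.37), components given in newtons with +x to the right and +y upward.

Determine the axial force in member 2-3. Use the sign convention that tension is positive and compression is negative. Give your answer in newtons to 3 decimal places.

N=5 nodes, M=7 members, R=3 reactions → 2N=10, M+R=10
member 0 (0-1): L=3.5134, (cx,cy)=(0.3820,0.9242)
member 1 (0-2): L=2.6790, (cx,cy)=(1.0000,0.0000)
member 2 (1-2): L=3.5115, (cx,cy)=(0.3807,-0.9247)
member 3 (1-3): L=2.5949, (cx,cy)=(0.9977,0.0674)
member 4 (2-3): L=3.6438, (cx,cy)=(0.3436,0.9391)
member 5 (2-4): L=2.7210, (cx,cy)=(1.0000,0.0000)
member 6 (3-4): L=3.7240, (cx,cy)=(0.3945,-0.9189)
solve A·x = −loads:
  F[0-1] = -2188.4237 N (compression)
  F[0-2] = -1781.5259 N (compression)
  F[1-2] = +2068.5582 N (tension)
  F[1-3] = -1627.2118 N (compression)
  F[2-3] = -2036.7508 N (compression)
  F[2-4] = -294.1088 N (compression)
  F[3-4] = +745.5792 N (tension)
  Rx@0 = +2617.4300 N
  Ry@0 = +2022.4893 N
  Ry@4 = -685.1193 N

-2036.751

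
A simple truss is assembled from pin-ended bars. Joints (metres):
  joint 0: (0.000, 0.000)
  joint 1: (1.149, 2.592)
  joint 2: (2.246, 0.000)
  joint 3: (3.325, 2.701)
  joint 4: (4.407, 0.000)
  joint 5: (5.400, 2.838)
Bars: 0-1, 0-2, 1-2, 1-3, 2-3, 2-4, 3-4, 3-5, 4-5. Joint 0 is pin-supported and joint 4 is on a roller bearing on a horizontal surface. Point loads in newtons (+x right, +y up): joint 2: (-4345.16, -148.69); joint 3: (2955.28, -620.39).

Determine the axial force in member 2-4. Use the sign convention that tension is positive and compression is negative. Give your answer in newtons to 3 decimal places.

N=6 nodes, M=9 members, R=3 reactions → 2N=12, M+R=12
member 0 (0-1): L=2.8353, (cx,cy)=(0.4053,0.9142)
member 1 (0-2): L=2.2460, (cx,cy)=(1.0000,0.0000)
member 2 (1-2): L=2.8146, (cx,cy)=(0.3898,-0.9209)
member 3 (1-3): L=2.1787, (cx,cy)=(0.9987,0.0500)
member 4 (2-3): L=2.9085, (cx,cy)=(0.3710,0.9286)
member 5 (2-4): L=2.1610, (cx,cy)=(1.0000,0.0000)
member 6 (3-4): L=2.9097, (cx,cy)=(0.3719,-0.9283)
member 7 (3-5): L=2.0795, (cx,cy)=(0.9978,0.0659)
member 8 (4-5): L=3.0067, (cx,cy)=(0.3303,0.9439)
solve A·x = −loads:
  F[0-1] = +1734.8747 N (tension)
  F[0-2] = -2092.9461 N (compression)
  F[1-2] = -1649.0240 N (compression)
  F[1-3] = +1347.4703 N (tension)
  F[2-3] = +1795.4230 N (tension)
  F[2-4] = +943.4387 N (tension)
  F[3-4] = -2537.0486 N (compression)
  F[3-5] = -0.0000 N (compression)
  F[4-5] = +0.0000 N (tension)
  Rx@0 = +1389.8800 N
  Ry@0 = -1586.0291 N
  Ry@4 = +2355.1091 N

943.439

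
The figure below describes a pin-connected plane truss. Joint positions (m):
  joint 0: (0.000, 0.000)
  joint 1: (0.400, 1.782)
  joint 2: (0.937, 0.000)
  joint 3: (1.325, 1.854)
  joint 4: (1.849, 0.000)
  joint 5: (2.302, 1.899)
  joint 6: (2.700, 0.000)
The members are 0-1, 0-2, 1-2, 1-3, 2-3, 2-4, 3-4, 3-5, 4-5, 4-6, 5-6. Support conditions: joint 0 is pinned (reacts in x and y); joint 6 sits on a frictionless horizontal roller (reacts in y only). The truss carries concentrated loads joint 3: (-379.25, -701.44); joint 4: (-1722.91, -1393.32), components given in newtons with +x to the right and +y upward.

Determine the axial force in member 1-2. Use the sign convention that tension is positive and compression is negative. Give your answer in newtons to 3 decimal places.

1059.590

N=7 nodes, M=11 members, R=3 reactions → 2N=14, M+R=14
member 0 (0-1): L=1.8263, (cx,cy)=(0.2190,0.9757)
member 1 (0-2): L=0.9370, (cx,cy)=(1.0000,0.0000)
member 2 (1-2): L=1.8612, (cx,cy)=(0.2885,-0.9575)
member 3 (1-3): L=0.9278, (cx,cy)=(0.9970,0.0776)
member 4 (2-3): L=1.8942, (cx,cy)=(0.2048,0.9788)
member 5 (2-4): L=0.9120, (cx,cy)=(1.0000,0.0000)
member 6 (3-4): L=1.9266, (cx,cy)=(0.2720,-0.9623)
member 7 (3-5): L=0.9780, (cx,cy)=(0.9989,0.0460)
member 8 (4-5): L=1.9523, (cx,cy)=(0.2320,0.9727)
member 9 (4-6): L=0.8510, (cx,cy)=(1.0000,0.0000)
member 10 (5-6): L=1.9403, (cx,cy)=(0.2051,-0.9787)
solve A·x = −loads:
  F[0-1] = -1083.0831 N (compression)
  F[0-2] = -1864.9463 N (compression)
  F[1-2] = +1059.5895 N (tension)
  F[1-3] = -544.5801 N (compression)
  F[2-3] = -1036.5044 N (compression)
  F[2-4] = -1346.9050 N (compression)
  F[3-4] = +346.7561 N (tension)
  F[3-5] = -470.8136 N (compression)
  F[4-5] = +1089.3673 N (tension)
  F[4-6] = +217.5425 N (tension)
  F[5-6] = -1060.5248 N (compression)
  Rx@0 = +2102.1600 N
  Ry@0 = +1056.7870 N
  Ry@6 = +1037.9730 N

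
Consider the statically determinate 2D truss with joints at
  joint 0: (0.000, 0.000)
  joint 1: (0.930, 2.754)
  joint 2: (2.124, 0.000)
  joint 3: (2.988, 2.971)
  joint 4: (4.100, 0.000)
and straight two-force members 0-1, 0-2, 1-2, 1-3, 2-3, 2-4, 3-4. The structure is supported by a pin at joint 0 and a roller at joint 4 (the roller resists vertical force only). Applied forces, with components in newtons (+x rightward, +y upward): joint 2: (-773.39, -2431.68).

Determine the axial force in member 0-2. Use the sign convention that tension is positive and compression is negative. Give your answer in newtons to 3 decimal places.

N=5 nodes, M=7 members, R=3 reactions → 2N=10, M+R=10
member 0 (0-1): L=2.9068, (cx,cy)=(0.3199,0.9474)
member 1 (0-2): L=2.1240, (cx,cy)=(1.0000,0.0000)
member 2 (1-2): L=3.0017, (cx,cy)=(0.3978,-0.9175)
member 3 (1-3): L=2.0694, (cx,cy)=(0.9945,0.1049)
member 4 (2-3): L=3.0941, (cx,cy)=(0.2792,0.9602)
member 5 (2-4): L=1.9760, (cx,cy)=(1.0000,0.0000)
member 6 (3-4): L=3.1723, (cx,cy)=(0.3505,-0.9365)
solve A·x = −loads:
  F[0-1] = -1236.9693 N (compression)
  F[0-2] = -377.6331 N (compression)
  F[1-2] = +1178.0198 N (tension)
  F[1-3] = -869.1362 N (compression)
  F[2-3] = +1406.8302 N (tension)
  F[2-4] = +471.4973 N (tension)
  F[3-4] = -1345.0749 N (compression)
  Rx@0 = +773.3900 N
  Ry@0 = +1171.9511 N
  Ry@4 = +1259.7289 N

-377.633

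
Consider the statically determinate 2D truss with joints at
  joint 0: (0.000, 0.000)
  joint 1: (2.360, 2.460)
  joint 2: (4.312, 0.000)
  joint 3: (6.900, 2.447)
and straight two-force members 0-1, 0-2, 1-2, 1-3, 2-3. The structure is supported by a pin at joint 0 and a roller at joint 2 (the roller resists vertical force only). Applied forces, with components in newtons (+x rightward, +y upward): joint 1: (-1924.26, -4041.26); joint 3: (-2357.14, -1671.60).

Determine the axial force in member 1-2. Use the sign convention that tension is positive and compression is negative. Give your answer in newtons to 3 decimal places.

-993.139

N=4 nodes, M=5 members, R=3 reactions → 2N=8, M+R=8
member 0 (0-1): L=3.4090, (cx,cy)=(0.6923,0.7216)
member 1 (0-2): L=4.3120, (cx,cy)=(1.0000,0.0000)
member 2 (1-2): L=3.1404, (cx,cy)=(0.6216,-0.7833)
member 3 (1-3): L=4.5400, (cx,cy)=(1.0000,-0.0029)
member 4 (2-3): L=3.5617, (cx,cy)=(0.7266,0.6870)
solve A·x = −loads:
  F[0-1] = -4519.8260 N (compression)
  F[0-2] = -1152.3808 N (compression)
  F[1-2] = -993.1386 N (compression)
  F[1-3] = -587.4432 N (compression)
  F[2-3] = -2435.5099 N (compression)
  Rx@0 = +4281.4000 N
  Ry@0 = +3261.6048 N
  Ry@2 = +2451.2552 N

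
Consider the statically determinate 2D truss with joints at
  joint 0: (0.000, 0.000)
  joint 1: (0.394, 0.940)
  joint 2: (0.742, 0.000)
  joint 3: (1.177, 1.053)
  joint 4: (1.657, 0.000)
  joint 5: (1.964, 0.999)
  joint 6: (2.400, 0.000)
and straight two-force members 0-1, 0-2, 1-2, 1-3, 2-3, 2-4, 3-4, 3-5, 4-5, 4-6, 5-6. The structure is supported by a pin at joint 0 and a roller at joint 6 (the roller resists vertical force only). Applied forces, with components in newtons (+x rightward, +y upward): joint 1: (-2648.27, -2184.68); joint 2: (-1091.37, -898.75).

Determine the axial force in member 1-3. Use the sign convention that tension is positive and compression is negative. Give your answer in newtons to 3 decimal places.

N=7 nodes, M=11 members, R=3 reactions → 2N=14, M+R=14
member 0 (0-1): L=1.0192, (cx,cy)=(0.3866,0.9223)
member 1 (0-2): L=0.7420, (cx,cy)=(1.0000,0.0000)
member 2 (1-2): L=1.0023, (cx,cy)=(0.3472,-0.9378)
member 3 (1-3): L=0.7911, (cx,cy)=(0.9897,0.1428)
member 4 (2-3): L=1.1393, (cx,cy)=(0.3818,0.9242)
member 5 (2-4): L=0.9150, (cx,cy)=(1.0000,0.0000)
member 6 (3-4): L=1.1572, (cx,cy)=(0.4148,-0.9099)
member 7 (3-5): L=0.7889, (cx,cy)=(0.9977,-0.0685)
member 8 (4-5): L=1.0451, (cx,cy)=(0.2937,0.9559)
member 9 (4-6): L=0.7430, (cx,cy)=(1.0000,0.0000)
member 10 (5-6): L=1.0900, (cx,cy)=(0.4000,-0.9165)
solve A·x = −loads:
  F[0-1] = -3777.8349 N (compression)
  F[0-2] = -2279.2606 N (compression)
  F[1-2] = +1488.9202 N (tension)
  F[1-3] = +677.9119 N (tension)
  F[2-3] = -538.3386 N (compression)
  F[2-4] = -465.4182 N (compression)
  F[3-4] = +418.3836 N (tension)
  F[3-5] = +292.5676 N (tension)
  F[4-5] = -398.2671 N (compression)
  F[4-6] = -174.8905 N (compression)
  F[5-6] = +437.2257 N (tension)
  Rx@0 = +3739.6400 N
  Ry@0 = +3484.1539 N
  Ry@6 = -400.7239 N

677.912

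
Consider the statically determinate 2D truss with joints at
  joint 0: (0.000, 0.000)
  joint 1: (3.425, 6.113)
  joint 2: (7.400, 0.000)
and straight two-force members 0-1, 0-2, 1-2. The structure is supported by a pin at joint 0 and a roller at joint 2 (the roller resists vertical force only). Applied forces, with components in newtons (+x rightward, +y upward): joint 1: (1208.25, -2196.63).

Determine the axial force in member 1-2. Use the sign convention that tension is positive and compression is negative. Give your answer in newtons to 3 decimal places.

N=3 nodes, M=3 members, R=3 reactions → 2N=6, M+R=6
member 0 (0-1): L=7.0071, (cx,cy)=(0.4888,0.8724)
member 1 (0-2): L=7.4000, (cx,cy)=(1.0000,0.0000)
member 2 (1-2): L=7.2917, (cx,cy)=(0.5451,-0.8383)
solve A·x = −loads:
  F[0-1] = -208.4294 N (compression)
  F[0-2] = +1310.1282 N (tension)
  F[1-2] = -2403.2975 N (compression)
  Rx@0 = -1208.2500 N
  Ry@0 = +181.8341 N
  Ry@2 = +2014.7959 N

-2403.297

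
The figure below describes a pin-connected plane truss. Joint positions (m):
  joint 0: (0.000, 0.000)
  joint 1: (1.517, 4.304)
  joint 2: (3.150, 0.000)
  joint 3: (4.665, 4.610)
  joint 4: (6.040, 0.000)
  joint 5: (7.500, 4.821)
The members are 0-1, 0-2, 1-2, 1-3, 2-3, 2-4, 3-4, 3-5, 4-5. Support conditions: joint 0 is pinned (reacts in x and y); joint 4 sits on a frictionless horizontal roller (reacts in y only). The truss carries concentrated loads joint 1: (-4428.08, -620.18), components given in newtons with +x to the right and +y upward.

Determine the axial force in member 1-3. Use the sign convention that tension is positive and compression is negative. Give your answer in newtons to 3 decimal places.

1951.658

N=6 nodes, M=9 members, R=3 reactions → 2N=12, M+R=12
member 0 (0-1): L=4.5635, (cx,cy)=(0.3324,0.9431)
member 1 (0-2): L=3.1500, (cx,cy)=(1.0000,0.0000)
member 2 (1-2): L=4.6034, (cx,cy)=(0.3547,-0.9350)
member 3 (1-3): L=3.1628, (cx,cy)=(0.9953,0.0967)
member 4 (2-3): L=4.8526, (cx,cy)=(0.3122,0.9500)
member 5 (2-4): L=2.8900, (cx,cy)=(1.0000,0.0000)
member 6 (3-4): L=4.8107, (cx,cy)=(0.2858,-0.9583)
member 7 (3-5): L=2.8428, (cx,cy)=(0.9972,0.0742)
member 8 (4-5): L=5.0372, (cx,cy)=(0.2898,0.9571)
solve A·x = −loads:
  F[0-1] = -3838.0528 N (compression)
  F[0-2] = -3152.2387 N (compression)
  F[1-2] = +3410.2123 N (tension)
  F[1-3] = +1951.6576 N (tension)
  F[2-3] = -3356.1915 N (compression)
  F[2-4] = -894.6775 N (compression)
  F[3-4] = +3130.1928 N (tension)
  F[3-5] = -0.0000 N (compression)
  F[4-5] = +0.0000 N (tension)
  Rx@0 = +4428.0800 N
  Ry@0 = +3619.7898 N
  Ry@4 = -2999.6098 N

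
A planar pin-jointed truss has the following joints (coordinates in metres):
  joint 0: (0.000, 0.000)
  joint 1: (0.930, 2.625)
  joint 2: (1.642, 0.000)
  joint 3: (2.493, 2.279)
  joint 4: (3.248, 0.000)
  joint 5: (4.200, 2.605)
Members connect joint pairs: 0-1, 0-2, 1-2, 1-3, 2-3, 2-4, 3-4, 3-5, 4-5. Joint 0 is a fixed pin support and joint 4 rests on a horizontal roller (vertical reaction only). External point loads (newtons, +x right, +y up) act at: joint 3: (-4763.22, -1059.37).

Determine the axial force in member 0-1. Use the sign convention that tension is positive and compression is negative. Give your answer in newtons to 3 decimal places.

-3806.976

N=6 nodes, M=9 members, R=3 reactions → 2N=12, M+R=12
member 0 (0-1): L=2.7849, (cx,cy)=(0.3339,0.9426)
member 1 (0-2): L=1.6420, (cx,cy)=(1.0000,0.0000)
member 2 (1-2): L=2.7198, (cx,cy)=(0.2618,-0.9651)
member 3 (1-3): L=1.6008, (cx,cy)=(0.9764,-0.2161)
member 4 (2-3): L=2.4327, (cx,cy)=(0.3498,0.9368)
member 5 (2-4): L=1.6060, (cx,cy)=(1.0000,0.0000)
member 6 (3-4): L=2.4008, (cx,cy)=(0.3145,-0.9493)
member 7 (3-5): L=1.7379, (cx,cy)=(0.9822,0.1876)
member 8 (4-5): L=2.7735, (cx,cy)=(0.3432,0.9392)
solve A·x = −loads:
  F[0-1] = -3806.9757 N (compression)
  F[0-2] = -3491.8925 N (compression)
  F[1-2] = +4265.8198 N (tension)
  F[1-3] = -2445.8434 N (compression)
  F[2-3] = -4394.7279 N (compression)
  F[2-4] = -837.8395 N (compression)
  F[3-4] = +2664.2244 N (tension)
  F[3-5] = +0.0000 N (tension)
  F[4-5] = -0.0000 N (compression)
  Rx@0 = +4763.2200 N
  Ry@0 = +3588.4245 N
  Ry@4 = -2529.0545 N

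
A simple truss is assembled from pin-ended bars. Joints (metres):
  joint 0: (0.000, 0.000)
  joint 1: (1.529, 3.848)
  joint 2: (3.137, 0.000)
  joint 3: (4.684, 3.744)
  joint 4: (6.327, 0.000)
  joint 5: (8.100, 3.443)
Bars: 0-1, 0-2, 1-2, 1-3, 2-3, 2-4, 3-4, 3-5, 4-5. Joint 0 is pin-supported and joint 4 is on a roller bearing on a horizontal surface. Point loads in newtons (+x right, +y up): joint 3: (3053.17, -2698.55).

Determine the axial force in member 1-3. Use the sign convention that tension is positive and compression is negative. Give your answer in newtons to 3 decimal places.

N=6 nodes, M=9 members, R=3 reactions → 2N=12, M+R=12
member 0 (0-1): L=4.1406, (cx,cy)=(0.3693,0.9293)
member 1 (0-2): L=3.1370, (cx,cy)=(1.0000,0.0000)
member 2 (1-2): L=4.1705, (cx,cy)=(0.3856,-0.9227)
member 3 (1-3): L=3.1567, (cx,cy)=(0.9995,-0.0329)
member 4 (2-3): L=4.0510, (cx,cy)=(0.3819,0.9242)
member 5 (2-4): L=3.1900, (cx,cy)=(1.0000,0.0000)
member 6 (3-4): L=4.0886, (cx,cy)=(0.4018,-0.9157)
member 7 (3-5): L=3.4292, (cx,cy)=(0.9961,-0.0878)
member 8 (4-5): L=3.8727, (cx,cy)=(0.4578,0.8890)
solve A·x = −loads:
  F[0-1] = +1190.0598 N (tension)
  F[0-2] = +2613.7212 N (tension)
  F[1-2] = -1231.2904 N (compression)
  F[1-3] = +914.6922 N (tension)
  F[2-3] = +1229.2480 N (tension)
  F[2-4] = +1669.5499 N (tension)
  F[3-4] = -4154.7110 N (compression)
  F[3-5] = +0.0000 N (tension)
  F[4-5] = -0.0000 N (compression)
  Rx@0 = -3053.1700 N
  Ry@0 = -1105.9508 N
  Ry@4 = +3804.5008 N

914.692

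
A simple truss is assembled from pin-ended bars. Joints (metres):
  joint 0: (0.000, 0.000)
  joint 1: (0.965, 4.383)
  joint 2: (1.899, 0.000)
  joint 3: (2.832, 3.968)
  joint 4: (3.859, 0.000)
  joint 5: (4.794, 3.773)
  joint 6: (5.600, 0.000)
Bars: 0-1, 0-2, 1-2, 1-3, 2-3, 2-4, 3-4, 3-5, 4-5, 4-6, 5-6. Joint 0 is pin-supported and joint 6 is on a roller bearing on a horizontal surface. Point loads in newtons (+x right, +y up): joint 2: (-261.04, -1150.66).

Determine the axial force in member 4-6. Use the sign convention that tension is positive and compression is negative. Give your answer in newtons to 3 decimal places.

83.355

N=7 nodes, M=11 members, R=3 reactions → 2N=14, M+R=14
member 0 (0-1): L=4.4880, (cx,cy)=(0.2150,0.9766)
member 1 (0-2): L=1.8990, (cx,cy)=(1.0000,0.0000)
member 2 (1-2): L=4.4814, (cx,cy)=(0.2084,-0.9780)
member 3 (1-3): L=1.9126, (cx,cy)=(0.9762,-0.2170)
member 4 (2-3): L=4.0762, (cx,cy)=(0.2289,0.9735)
member 5 (2-4): L=1.9600, (cx,cy)=(1.0000,0.0000)
member 6 (3-4): L=4.0988, (cx,cy)=(0.2506,-0.9681)
member 7 (3-5): L=1.9717, (cx,cy)=(0.9951,-0.0989)
member 8 (4-5): L=3.8871, (cx,cy)=(0.2405,0.9706)
member 9 (4-6): L=1.7410, (cx,cy)=(1.0000,0.0000)
member 10 (5-6): L=3.8581, (cx,cy)=(0.2089,-0.9779)
solve A·x = −loads:
  F[0-1] = -778.6763 N (compression)
  F[0-2] = -93.6098 N (compression)
  F[1-2] = +856.1431 N (tension)
  F[1-3] = -354.3060 N (compression)
  F[2-3] = +321.8623 N (tension)
  F[2-4] = +272.1939 N (tension)
  F[3-4] = -385.0141 N (compression)
  F[3-5] = -176.5889 N (compression)
  F[4-5] = +384.0067 N (tension)
  F[4-6] = +83.3551 N (tension)
  F[5-6] = -399.0010 N (compression)
  Rx@0 = +261.0400 N
  Ry@0 = +760.4630 N
  Ry@6 = +390.1970 N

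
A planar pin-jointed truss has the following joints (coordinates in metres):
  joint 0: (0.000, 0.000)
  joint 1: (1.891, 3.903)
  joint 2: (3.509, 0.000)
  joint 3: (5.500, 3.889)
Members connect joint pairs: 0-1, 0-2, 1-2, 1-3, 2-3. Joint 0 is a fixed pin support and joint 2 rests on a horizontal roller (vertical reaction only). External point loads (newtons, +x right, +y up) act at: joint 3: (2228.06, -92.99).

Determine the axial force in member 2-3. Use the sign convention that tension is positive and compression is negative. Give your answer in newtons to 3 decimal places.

N=4 nodes, M=5 members, R=3 reactions → 2N=8, M+R=8
member 0 (0-1): L=4.3370, (cx,cy)=(0.4360,0.8999)
member 1 (0-2): L=3.5090, (cx,cy)=(1.0000,0.0000)
member 2 (1-2): L=4.2251, (cx,cy)=(0.3830,-0.9238)
member 3 (1-3): L=3.6090, (cx,cy)=(1.0000,-0.0039)
member 4 (2-3): L=4.3690, (cx,cy)=(0.4557,0.8901)
solve A·x = −loads:
  F[0-1] = +2802.5341 N (tension)
  F[0-2] = +1006.1021 N (tension)
  F[1-2] = -2739.7723 N (compression)
  F[1-3] = +2271.1735 N (tension)
  F[2-3] = -94.5702 N (compression)
  Rx@0 = -2228.0600 N
  Ry@0 = -2522.1056 N
  Ry@2 = +2615.0956 N

-94.570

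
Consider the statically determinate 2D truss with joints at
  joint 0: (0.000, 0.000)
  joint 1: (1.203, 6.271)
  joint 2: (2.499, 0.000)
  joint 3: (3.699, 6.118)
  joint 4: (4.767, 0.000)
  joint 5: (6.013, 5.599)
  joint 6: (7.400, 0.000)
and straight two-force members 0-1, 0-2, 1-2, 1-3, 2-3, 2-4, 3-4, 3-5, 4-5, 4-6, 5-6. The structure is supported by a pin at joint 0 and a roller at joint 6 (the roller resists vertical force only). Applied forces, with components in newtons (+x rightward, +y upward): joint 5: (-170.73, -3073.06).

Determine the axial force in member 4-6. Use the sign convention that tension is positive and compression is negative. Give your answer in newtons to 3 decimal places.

586.581

N=7 nodes, M=11 members, R=3 reactions → 2N=14, M+R=14
member 0 (0-1): L=6.3853, (cx,cy)=(0.1884,0.9821)
member 1 (0-2): L=2.4990, (cx,cy)=(1.0000,0.0000)
member 2 (1-2): L=6.4035, (cx,cy)=(0.2024,-0.9793)
member 3 (1-3): L=2.5007, (cx,cy)=(0.9981,-0.0612)
member 4 (2-3): L=6.2346, (cx,cy)=(0.1925,0.9813)
member 5 (2-4): L=2.2680, (cx,cy)=(1.0000,0.0000)
member 6 (3-4): L=6.2105, (cx,cy)=(0.1720,-0.9851)
member 7 (3-5): L=2.3715, (cx,cy)=(0.9758,-0.2188)
member 8 (4-5): L=5.7360, (cx,cy)=(0.2172,0.9761)
member 9 (4-6): L=2.6330, (cx,cy)=(1.0000,0.0000)
member 10 (5-6): L=5.7682, (cx,cy)=(0.2405,-0.9707)
solve A·x = −loads:
  F[0-1] = -718.0273 N (compression)
  F[0-2] = -35.4536 N (compression)
  F[1-2] = +737.8859 N (tension)
  F[1-3] = -285.1504 N (compression)
  F[2-3] = -736.3846 N (compression)
  F[2-4] = +255.6218 N (tension)
  F[3-4] = +846.0289 N (tension)
  F[3-5] = -586.0469 N (compression)
  F[4-5] = -853.8133 N (compression)
  F[4-6] = +586.5806 N (tension)
  F[5-6] = -2439.4639 N (compression)
  Rx@0 = +170.7300 N
  Ry@0 = +705.1691 N
  Ry@6 = +2367.8909 N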